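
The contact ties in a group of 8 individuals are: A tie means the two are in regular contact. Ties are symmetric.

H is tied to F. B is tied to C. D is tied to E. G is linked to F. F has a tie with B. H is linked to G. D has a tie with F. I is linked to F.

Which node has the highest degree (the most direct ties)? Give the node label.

Degrees — B:2, C:1, D:2, E:1, F:5, G:2, H:2, I:1.
The maximum is 5, attained only by F.

F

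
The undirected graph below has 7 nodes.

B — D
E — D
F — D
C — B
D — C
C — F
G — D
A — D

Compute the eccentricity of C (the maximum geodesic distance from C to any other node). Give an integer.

Distances from C: A:2, B:1, D:1, E:2, F:1, G:2.
The largest is 2 (to A, E, and G), so the eccentricity of C is 2.

2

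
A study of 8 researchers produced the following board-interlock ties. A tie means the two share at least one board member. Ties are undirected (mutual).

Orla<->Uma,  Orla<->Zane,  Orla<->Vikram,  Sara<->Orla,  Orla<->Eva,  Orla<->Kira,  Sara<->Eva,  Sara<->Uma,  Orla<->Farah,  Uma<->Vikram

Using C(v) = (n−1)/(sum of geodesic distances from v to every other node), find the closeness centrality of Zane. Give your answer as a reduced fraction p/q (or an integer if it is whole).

Distances from Zane: Eva:2, Farah:2, Kira:2, Orla:1, Sara:2, Uma:2, Vikram:2. Sum = 13.
n = 8, so closeness = 7/13.

7/13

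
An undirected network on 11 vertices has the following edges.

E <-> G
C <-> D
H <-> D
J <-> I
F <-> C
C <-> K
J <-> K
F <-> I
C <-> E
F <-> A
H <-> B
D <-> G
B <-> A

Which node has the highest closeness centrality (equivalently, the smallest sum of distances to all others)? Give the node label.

C

Farness (sum of distances to all others) for each node — A:24, B:27, C:17, D:20, E:24, F:19, G:27, H:25, I:25, J:27, K:23.
The smallest farness is 17, for C, so C has the highest closeness.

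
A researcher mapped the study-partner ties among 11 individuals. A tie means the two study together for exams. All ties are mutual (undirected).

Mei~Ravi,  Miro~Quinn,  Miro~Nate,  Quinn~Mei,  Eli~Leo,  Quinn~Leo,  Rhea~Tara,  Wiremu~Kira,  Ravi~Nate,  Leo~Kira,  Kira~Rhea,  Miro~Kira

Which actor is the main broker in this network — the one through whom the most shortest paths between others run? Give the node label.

Unnormalized betweenness of each node: Eli:0, Kira:25, Leo:13, Mei:3, Miro:15, Nate:5, Quinn:11, Ravi:1, Rhea:9, Tara:0, Wiremu:0.
Kira has the largest value, 25, making it the main broker — the node through which the most shortest paths run.

Kira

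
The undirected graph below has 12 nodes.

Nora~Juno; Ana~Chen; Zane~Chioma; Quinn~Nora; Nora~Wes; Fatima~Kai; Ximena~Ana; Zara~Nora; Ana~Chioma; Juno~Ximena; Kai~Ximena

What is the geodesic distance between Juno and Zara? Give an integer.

2

One shortest route is Juno – Nora – Zara, which uses 2 edges, and Juno and Zara are not directly tied, so nothing shorter exists. So d(Juno,Zara) = 2.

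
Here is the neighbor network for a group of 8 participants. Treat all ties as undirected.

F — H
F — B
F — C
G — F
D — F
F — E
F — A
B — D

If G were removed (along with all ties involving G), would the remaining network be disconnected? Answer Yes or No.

No

Even without G, every remaining node can still reach every other (the residual graph is connected), so G is not a cut vertex.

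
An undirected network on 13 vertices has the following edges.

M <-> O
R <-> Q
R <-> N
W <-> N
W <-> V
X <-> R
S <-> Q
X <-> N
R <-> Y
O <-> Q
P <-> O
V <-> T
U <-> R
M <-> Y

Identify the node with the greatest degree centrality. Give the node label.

R

Degrees — M:2, N:3, O:3, P:1, Q:3, R:5, S:1, T:1, U:1, V:2, W:2, X:2, Y:2.
The maximum is 5, attained only by R.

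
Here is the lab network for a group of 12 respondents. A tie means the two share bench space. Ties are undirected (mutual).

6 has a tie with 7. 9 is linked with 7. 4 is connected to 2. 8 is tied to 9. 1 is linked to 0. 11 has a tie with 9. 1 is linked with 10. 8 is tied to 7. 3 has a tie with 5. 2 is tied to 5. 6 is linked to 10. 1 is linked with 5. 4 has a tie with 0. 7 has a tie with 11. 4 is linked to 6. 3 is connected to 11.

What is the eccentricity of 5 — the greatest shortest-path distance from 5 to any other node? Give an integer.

Distances from 5: 0:2, 1:1, 2:1, 3:1, 4:2, 6:3, 7:3, 8:4, 9:3, 10:2, 11:2.
The largest is 4 (to 8), so the eccentricity of 5 is 4.

4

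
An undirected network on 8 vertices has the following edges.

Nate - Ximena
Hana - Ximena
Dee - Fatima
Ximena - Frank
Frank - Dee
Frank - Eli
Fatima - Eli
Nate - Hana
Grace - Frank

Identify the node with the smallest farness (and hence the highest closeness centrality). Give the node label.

Frank

Farness (sum of distances to all others) for each node — Dee:14, Eli:14, Fatima:18, Frank:10, Grace:16, Hana:17, Nate:17, Ximena:12.
The smallest farness is 10, for Frank, so Frank has the highest closeness.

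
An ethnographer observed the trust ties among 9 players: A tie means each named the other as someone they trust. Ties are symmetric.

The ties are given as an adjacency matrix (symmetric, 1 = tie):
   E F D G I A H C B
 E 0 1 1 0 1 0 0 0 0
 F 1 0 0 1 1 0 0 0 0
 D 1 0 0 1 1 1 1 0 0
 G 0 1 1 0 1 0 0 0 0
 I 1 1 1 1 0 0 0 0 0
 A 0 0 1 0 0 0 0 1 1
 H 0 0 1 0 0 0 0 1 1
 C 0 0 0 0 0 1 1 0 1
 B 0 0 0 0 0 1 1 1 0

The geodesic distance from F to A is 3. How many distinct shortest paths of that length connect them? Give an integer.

3

The shortest distance is 3. The length-3 paths are: F–E–D–A; F–G–D–A; F–I–D–A.
That gives 3 distinct shortest paths.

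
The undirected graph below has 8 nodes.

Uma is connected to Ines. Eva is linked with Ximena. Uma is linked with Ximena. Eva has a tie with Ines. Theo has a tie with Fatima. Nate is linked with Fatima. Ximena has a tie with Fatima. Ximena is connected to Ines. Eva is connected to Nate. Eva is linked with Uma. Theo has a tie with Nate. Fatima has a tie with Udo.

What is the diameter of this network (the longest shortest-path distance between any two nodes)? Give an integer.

3

Eccentricity of each node (its greatest distance to any other): Eva:3, Fatima:2, Ines:3, Nate:2, Theo:3, Udo:3, Uma:3, Ximena:2.
The maximum eccentricity is 3, realized for instance by the pair Eva–Udo via Eva – Ximena – Fatima – Udo. So the diameter is 3.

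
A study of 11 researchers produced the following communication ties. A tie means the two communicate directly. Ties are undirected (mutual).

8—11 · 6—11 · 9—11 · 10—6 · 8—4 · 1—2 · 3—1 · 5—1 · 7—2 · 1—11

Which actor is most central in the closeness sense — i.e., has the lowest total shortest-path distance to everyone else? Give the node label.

Farness (sum of distances to all others) for each node — 1:18, 2:25, 3:27, 4:33, 5:27, 6:24, 7:34, 8:24, 9:26, 10:33, 11:17.
The smallest farness is 17, for 11, so 11 has the highest closeness.

11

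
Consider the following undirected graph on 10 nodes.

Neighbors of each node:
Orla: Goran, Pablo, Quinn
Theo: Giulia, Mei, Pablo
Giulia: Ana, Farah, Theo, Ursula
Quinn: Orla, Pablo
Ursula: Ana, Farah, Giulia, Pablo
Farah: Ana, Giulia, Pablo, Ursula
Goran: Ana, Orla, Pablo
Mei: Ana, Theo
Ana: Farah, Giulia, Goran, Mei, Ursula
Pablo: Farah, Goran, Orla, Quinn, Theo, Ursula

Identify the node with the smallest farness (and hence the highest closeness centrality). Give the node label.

Farness (sum of distances to all others) for each node — Ana:14, Farah:14, Giulia:16, Goran:15, Mei:18, Orla:17, Pablo:12, Quinn:19, Theo:15, Ursula:14.
The smallest farness is 12, for Pablo, so Pablo has the highest closeness.

Pablo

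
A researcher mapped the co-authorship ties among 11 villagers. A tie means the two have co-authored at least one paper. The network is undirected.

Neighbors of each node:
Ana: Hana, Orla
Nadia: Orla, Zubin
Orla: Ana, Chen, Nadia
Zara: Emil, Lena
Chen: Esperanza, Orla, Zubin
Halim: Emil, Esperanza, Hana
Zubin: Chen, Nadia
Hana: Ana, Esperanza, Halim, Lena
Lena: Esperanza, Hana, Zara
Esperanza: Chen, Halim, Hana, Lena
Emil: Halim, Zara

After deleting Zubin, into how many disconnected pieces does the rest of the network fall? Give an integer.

1

Zubin's neighbors (Chen and Nadia) remain reachable from one another through other ties, so the rest of the network stays in one piece.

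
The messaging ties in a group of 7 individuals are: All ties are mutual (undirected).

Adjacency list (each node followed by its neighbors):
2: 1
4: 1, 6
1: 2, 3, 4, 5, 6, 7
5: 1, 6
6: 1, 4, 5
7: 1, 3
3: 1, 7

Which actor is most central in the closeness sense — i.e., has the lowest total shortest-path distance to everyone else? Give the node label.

Farness (sum of distances to all others) for each node — 1:6, 2:11, 3:10, 4:10, 5:10, 6:9, 7:10.
The smallest farness is 6, for 1, so 1 has the highest closeness.

1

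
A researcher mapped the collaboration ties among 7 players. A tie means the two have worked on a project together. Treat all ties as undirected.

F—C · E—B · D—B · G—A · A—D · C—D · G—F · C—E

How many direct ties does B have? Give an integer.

B is directly tied to D and E. That is 2 neighbors, so the degree of B is 2.

2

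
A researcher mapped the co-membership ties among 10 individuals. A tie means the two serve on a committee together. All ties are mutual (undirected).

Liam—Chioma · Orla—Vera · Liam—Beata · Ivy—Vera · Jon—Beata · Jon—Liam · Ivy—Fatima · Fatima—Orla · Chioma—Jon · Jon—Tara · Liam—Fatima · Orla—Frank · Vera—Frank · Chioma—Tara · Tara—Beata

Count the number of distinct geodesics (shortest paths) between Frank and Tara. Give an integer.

The shortest distance is 5. The length-5 paths are: Frank–Orla–Fatima–Liam–Beata–Tara; Frank–Orla–Fatima–Liam–Chioma–Tara; Frank–Orla–Fatima–Liam–Jon–Tara.
That gives 3 distinct shortest paths.

3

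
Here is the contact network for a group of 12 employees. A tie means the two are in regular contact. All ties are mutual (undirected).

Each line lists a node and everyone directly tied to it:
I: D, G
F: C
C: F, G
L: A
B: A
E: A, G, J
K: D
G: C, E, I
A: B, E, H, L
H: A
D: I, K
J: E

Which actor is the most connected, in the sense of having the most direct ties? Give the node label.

Degrees — A:4, B:1, C:2, D:2, E:3, F:1, G:3, H:1, I:2, J:1, K:1, L:1.
The maximum is 4, attained only by A.

A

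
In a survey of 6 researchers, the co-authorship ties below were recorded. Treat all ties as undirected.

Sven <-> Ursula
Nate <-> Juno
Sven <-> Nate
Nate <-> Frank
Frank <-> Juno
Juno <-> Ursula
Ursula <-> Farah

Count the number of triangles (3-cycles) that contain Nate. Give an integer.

Nate's neighbors: Frank, Juno, and Sven.
Neighbor pairs that are themselves tied: Nate–Frank–Juno. Each forms one triangle with Nate, for 1 in total.

1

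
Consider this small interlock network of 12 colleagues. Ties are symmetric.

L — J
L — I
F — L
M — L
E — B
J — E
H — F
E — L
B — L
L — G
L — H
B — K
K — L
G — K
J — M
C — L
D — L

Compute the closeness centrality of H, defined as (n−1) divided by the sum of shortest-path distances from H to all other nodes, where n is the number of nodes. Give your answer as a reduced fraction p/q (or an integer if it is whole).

Distances from H: B:2, C:2, D:2, E:2, F:1, G:2, I:2, J:2, K:2, L:1, M:2. Sum = 20.
n = 12, so closeness = 11/20.

11/20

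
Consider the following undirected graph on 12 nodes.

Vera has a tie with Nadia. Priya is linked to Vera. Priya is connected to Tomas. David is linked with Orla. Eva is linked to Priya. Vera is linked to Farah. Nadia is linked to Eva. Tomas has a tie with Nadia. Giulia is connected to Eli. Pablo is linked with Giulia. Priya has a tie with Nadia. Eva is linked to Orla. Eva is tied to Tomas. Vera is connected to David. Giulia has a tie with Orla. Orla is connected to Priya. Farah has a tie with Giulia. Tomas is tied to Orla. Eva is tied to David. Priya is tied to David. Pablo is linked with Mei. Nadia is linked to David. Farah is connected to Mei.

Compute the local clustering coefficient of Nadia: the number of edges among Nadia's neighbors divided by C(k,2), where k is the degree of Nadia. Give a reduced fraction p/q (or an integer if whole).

Nadia's neighbors: David, Eva, Priya, Tomas, and Vera (k = 5).
Possible neighbor pairs: C(5,2) = 10. Edges among them: David–Eva, David–Priya, David–Vera, Eva–Priya, Eva–Tomas, Priya–Tomas, Priya–Vera → e = 7.
Clustering(Nadia) = 7/10.

7/10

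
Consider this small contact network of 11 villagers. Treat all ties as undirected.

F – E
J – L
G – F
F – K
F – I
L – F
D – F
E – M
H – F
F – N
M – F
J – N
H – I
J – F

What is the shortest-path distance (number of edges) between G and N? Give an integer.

2

One shortest route is G – F – N, which uses 2 edges, and G and N are not directly tied, so nothing shorter exists. So d(G,N) = 2.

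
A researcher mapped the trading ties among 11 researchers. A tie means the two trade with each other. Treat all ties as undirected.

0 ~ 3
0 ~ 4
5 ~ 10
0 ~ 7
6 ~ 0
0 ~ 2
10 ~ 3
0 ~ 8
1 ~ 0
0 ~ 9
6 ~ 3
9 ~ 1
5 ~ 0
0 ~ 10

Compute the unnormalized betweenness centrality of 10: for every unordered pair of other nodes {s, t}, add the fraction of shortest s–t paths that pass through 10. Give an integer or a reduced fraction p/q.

Pairs whose geodesics pass through 10 — 5–3: 1/2.
All other pairs contribute 0.
Summing the contributions gives betweenness(10) = 1/2.

1/2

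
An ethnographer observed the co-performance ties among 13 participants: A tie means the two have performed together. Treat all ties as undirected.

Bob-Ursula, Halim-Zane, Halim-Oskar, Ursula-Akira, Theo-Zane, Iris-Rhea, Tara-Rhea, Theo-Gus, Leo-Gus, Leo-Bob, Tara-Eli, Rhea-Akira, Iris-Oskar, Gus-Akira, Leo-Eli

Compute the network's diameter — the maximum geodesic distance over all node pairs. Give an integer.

5

Eccentricity of each node (its greatest distance to any other): Akira:4, Bob:5, Eli:5, Gus:4, Halim:5, Iris:4, Leo:5, Oskar:5, Rhea:4, Tara:5, Theo:4, Ursula:5, Zane:5.
The maximum eccentricity is 5, realized for instance by the pair Bob–Oskar via Bob – Ursula – Akira – Rhea – Iris – Oskar. So the diameter is 5.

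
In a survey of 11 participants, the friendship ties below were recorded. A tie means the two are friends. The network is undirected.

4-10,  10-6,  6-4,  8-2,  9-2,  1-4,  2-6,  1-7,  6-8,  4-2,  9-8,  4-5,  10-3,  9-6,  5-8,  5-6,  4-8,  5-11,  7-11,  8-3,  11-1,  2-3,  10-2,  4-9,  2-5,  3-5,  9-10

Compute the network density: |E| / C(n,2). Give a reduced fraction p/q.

27/55

There are 27 edges and 11 nodes, so the maximum possible is C(11,2) = 55.
Density = 27/55.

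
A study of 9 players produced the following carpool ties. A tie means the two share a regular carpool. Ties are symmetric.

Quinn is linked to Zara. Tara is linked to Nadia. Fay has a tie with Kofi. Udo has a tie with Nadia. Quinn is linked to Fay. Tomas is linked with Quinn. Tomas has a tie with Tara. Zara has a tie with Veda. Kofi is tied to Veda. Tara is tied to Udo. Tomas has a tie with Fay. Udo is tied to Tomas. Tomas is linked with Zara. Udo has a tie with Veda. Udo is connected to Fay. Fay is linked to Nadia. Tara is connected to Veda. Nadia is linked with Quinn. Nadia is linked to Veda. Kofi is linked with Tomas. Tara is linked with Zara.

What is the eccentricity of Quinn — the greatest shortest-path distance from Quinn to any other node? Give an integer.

Distances from Quinn: Fay:1, Kofi:2, Nadia:1, Tara:2, Tomas:1, Udo:2, Veda:2, Zara:1.
The largest is 2 (to Kofi, Udo, Tara, and Veda), so the eccentricity of Quinn is 2.

2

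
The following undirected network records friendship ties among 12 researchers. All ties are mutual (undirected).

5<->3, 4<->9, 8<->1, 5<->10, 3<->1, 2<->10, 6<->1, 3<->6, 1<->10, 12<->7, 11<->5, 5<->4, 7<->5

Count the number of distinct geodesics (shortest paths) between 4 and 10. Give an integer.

1

The shortest distance is 2, and the only length-2 path is 4–5–10. So there is exactly 1 shortest path.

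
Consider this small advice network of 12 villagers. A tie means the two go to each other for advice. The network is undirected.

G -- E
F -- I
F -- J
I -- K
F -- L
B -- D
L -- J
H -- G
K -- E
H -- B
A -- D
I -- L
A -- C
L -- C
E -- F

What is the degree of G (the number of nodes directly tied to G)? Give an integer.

2

G is directly tied to E and H. That is 2 neighbors, so the degree of G is 2.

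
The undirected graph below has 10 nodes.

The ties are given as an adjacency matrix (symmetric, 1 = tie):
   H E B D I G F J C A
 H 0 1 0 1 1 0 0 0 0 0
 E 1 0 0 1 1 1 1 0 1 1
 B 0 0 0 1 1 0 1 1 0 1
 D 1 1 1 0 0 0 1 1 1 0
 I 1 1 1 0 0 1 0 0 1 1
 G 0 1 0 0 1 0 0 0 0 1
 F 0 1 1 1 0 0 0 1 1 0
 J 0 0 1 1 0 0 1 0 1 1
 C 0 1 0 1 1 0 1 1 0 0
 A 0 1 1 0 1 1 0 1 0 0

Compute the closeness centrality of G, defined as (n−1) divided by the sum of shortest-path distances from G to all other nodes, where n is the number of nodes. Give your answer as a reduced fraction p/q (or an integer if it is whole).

Distances from G: A:1, B:2, C:2, D:2, E:1, F:2, H:2, I:1, J:2. Sum = 15.
n = 10, so closeness = 9/15 = 3/5.

3/5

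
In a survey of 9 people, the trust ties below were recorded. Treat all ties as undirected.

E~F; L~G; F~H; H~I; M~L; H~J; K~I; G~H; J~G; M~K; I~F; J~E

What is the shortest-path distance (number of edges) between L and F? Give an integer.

3

One shortest route is L – G – H – F, which uses 3 edges, and at distance 2 from L we only reach {H, J, K}, which does not include F. So d(L,F) = 3.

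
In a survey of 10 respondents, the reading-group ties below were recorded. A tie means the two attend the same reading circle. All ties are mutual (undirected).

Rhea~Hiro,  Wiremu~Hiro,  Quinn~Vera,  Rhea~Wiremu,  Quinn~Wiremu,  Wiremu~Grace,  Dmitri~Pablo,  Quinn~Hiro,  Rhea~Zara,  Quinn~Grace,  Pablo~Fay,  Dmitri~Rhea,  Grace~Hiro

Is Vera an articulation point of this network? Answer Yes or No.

Even without Vera, every remaining node can still reach every other (the residual graph is connected), so Vera is not a cut vertex.

No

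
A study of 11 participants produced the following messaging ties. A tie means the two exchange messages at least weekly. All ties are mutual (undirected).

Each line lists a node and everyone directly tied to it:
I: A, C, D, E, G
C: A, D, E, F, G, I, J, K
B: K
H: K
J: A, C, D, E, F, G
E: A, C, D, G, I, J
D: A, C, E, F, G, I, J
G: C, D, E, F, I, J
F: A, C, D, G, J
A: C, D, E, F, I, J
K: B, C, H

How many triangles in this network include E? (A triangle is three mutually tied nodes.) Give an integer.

13

E's neighbors: A, C, D, G, I, and J.
Neighbor pairs that are themselves tied: E–A–C; E–A–D; E–A–I; E–A–J; E–C–D; E–C–G; E–C–I; E–C–J; E–D–G; E–D–I; E–D–J; E–G–I; E–G–J. Each forms one triangle with E, for 13 in total.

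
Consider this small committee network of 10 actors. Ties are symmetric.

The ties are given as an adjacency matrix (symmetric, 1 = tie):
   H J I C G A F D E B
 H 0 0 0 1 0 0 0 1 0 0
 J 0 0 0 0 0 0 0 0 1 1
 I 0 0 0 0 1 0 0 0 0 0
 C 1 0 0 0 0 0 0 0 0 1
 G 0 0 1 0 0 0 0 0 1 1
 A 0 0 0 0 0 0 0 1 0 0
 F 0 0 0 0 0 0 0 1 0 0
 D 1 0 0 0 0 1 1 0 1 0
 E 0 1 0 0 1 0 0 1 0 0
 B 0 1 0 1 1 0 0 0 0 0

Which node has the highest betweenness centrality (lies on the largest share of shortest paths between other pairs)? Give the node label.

Unnormalized betweenness of each node: A:0, B:37/6, C:7/2, D:107/6, E:27/2, F:0, G:59/6, H:13/3, I:0, J:11/6.
D has the largest value, 107/6, making it the main broker — the node through which the most shortest paths run.

D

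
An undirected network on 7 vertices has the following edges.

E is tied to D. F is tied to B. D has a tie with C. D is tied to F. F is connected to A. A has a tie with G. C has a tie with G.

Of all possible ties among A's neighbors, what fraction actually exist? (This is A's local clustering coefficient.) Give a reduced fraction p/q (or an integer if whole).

0

A's neighbors: F and G (k = 2).
Possible neighbor pairs: C(2,2) = 1. Edges among them: none → e = 0.
Clustering(A) = 0/1.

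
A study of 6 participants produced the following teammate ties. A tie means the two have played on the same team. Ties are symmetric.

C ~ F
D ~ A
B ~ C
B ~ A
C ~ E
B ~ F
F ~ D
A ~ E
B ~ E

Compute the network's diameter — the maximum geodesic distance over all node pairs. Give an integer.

Eccentricity of each node (its greatest distance to any other): A:2, B:2, C:2, D:2, E:2, F:2.
The maximum eccentricity is 2, realized for instance by the pair D–C via D – F – C. So the diameter is 2.

2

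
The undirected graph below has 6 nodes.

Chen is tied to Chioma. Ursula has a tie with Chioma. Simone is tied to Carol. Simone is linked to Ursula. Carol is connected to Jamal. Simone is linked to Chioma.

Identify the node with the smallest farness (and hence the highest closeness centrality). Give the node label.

Simone

Farness (sum of distances to all others) for each node — Carol:9, Chen:12, Chioma:8, Jamal:13, Simone:7, Ursula:9.
The smallest farness is 7, for Simone, so Simone has the highest closeness.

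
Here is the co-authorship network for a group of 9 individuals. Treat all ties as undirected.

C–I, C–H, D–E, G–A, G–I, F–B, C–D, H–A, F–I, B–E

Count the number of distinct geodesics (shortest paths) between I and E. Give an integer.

2

The shortest distance is 3. The length-3 paths are: I–C–D–E; I–F–B–E.
That gives 2 distinct shortest paths.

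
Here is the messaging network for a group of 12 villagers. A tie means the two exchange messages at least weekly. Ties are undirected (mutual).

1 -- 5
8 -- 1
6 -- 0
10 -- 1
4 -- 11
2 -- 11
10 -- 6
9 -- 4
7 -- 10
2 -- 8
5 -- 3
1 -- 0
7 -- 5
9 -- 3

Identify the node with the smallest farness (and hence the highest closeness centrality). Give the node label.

1

Farness (sum of distances to all others) for each node — 0:30, 1:22, 2:30, 3:28, 4:36, 5:24, 6:36, 7:30, 8:26, 9:32, 10:28, 11:34.
The smallest farness is 22, for 1, so 1 has the highest closeness.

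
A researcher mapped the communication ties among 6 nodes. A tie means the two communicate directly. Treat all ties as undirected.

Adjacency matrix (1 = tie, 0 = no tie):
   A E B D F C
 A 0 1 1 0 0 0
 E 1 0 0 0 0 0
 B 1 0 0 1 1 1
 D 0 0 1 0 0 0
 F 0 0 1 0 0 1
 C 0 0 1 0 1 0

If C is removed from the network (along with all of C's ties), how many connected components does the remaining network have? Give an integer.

C's neighbors (B and F) remain reachable from one another through other ties, so the rest of the network stays in one piece.

1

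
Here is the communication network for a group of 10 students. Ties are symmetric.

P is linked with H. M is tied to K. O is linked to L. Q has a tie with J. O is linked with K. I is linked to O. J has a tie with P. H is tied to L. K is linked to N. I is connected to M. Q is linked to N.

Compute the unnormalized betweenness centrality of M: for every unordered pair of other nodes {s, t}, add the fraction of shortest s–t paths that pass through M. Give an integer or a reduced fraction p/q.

Pairs whose geodesics pass through M — N–I: 1/2; Q–I: 1/2; J–I: 1/3; I–K: 1/2.
All other pairs contribute 0.
Summing the contributions gives betweenness(M) = 11/6.

11/6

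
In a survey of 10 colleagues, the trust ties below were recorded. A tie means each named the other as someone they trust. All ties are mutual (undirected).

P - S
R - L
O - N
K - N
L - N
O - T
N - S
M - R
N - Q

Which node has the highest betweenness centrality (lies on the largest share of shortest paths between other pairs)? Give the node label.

N

Unnormalized betweenness of each node: K:0, L:14, M:0, N:31, O:8, P:0, Q:0, R:8, S:8, T:0.
N has the largest value, 31, making it the main broker — the node through which the most shortest paths run.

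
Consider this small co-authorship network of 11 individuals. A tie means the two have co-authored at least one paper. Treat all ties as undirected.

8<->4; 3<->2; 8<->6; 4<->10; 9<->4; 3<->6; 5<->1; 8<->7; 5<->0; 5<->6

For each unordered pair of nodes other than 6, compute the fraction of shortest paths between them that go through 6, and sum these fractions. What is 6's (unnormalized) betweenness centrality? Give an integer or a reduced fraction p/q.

Pairs whose geodesics pass through 6 — 3–0: 1; 3–9: 1; 3–10: 1; 3–7: 1; 3–8: 1; 3–5: 1; 3–4: 1; 3–1: 1; 0–2: 1; 0–9: 1; 0–10: 1; 0–7: 1; 0–8: 1; 0–4: 1 … (+17 more pairs).
All other pairs contribute 0.
Summing the contributions gives betweenness(6) = 31.

31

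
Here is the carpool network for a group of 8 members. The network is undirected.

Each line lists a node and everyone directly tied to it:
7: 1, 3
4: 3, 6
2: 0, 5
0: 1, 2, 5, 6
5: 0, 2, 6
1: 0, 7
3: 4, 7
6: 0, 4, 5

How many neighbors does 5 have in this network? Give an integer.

3

5 is directly tied to 0, 2, and 6. That is 3 neighbors, so the degree of 5 is 3.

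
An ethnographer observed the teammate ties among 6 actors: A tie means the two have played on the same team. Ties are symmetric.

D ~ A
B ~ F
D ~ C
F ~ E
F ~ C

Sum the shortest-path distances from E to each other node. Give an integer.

Distances from E: A:4, B:2, C:2, D:3, F:1.
Sum = 4 + 2 + 2 + 3 + 1 = 12.

12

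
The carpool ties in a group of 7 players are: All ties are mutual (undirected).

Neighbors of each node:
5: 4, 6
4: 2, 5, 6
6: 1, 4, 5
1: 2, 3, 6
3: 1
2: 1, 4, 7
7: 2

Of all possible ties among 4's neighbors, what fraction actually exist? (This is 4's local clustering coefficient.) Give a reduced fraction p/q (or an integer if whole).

4's neighbors: 2, 5, and 6 (k = 3).
Possible neighbor pairs: C(3,2) = 3. Edges among them: 5–6 → e = 1.
Clustering(4) = 1/3.

1/3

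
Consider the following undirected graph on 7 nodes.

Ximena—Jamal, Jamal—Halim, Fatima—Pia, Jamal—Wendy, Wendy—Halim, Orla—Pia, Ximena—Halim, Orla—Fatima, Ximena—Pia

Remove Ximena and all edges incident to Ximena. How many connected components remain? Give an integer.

Without Ximena, the remaining ties split the others into: {Halim, Jamal, Wendy}; {Fatima, Orla, Pia}.
That's 2 separate components.

2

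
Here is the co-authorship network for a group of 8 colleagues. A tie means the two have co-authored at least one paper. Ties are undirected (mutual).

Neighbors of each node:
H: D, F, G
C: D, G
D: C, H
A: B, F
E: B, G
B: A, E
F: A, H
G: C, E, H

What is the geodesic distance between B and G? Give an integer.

One shortest route is B – E – G, which uses 2 edges, and B and G are not directly tied, so nothing shorter exists. So d(B,G) = 2.

2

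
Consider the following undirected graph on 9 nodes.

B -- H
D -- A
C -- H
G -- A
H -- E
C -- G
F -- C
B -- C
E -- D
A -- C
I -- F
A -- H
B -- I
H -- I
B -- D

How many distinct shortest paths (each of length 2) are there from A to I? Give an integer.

The shortest distance is 2, and the only length-2 path is A–H–I. So there is exactly 1 shortest path.

1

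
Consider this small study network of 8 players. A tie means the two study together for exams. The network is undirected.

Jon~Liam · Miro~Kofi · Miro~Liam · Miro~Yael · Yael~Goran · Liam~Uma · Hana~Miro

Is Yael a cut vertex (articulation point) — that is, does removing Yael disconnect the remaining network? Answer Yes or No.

Yes

Removing Yael leaves {Hana, Jon, Kofi, Liam, Miro, and Uma} with no path to {Goran}, so the network splits into 2 components. Yael is a cut vertex.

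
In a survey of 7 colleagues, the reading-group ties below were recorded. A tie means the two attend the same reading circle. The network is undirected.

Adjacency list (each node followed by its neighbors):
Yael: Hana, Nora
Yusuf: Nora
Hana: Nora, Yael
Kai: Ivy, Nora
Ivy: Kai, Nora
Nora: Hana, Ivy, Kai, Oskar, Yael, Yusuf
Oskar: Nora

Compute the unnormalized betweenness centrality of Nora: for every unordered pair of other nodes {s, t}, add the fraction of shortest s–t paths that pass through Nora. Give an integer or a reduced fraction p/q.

13

Pairs whose geodesics pass through Nora — Ivy–Yael: 1; Ivy–Yusuf: 1; Ivy–Oskar: 1; Ivy–Hana: 1; Yael–Yusuf: 1; Yael–Kai: 1; Yael–Oskar: 1; Yusuf–Kai: 1; Yusuf–Oskar: 1; Yusuf–Hana: 1; Kai–Oskar: 1; Kai–Hana: 1; Oskar–Hana: 1.
All other pairs contribute 0.
Summing the contributions gives betweenness(Nora) = 13.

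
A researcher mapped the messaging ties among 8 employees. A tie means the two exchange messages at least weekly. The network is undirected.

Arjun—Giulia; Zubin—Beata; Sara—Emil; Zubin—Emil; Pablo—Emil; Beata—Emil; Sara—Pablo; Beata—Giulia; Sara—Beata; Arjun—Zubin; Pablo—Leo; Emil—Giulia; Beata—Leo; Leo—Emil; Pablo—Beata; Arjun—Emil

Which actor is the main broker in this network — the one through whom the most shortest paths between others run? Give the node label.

Emil

Unnormalized betweenness of each node: Arjun:1/3, Beata:11/3, Emil:7, Giulia:1/3, Leo:0, Pablo:1/3, Sara:0, Zubin:1/3.
Emil has the largest value, 7, making it the main broker — the node through which the most shortest paths run.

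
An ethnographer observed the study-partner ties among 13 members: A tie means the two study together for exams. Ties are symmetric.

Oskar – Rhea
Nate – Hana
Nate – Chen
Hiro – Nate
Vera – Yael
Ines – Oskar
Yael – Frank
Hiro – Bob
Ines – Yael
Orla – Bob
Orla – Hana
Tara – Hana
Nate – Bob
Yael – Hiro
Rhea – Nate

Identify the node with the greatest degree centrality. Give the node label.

Nate

Degrees — Bob:3, Chen:1, Frank:1, Hana:3, Hiro:3, Ines:2, Nate:5, Orla:2, Oskar:2, Rhea:2, Tara:1, Vera:1, Yael:4.
The maximum is 5, attained only by Nate.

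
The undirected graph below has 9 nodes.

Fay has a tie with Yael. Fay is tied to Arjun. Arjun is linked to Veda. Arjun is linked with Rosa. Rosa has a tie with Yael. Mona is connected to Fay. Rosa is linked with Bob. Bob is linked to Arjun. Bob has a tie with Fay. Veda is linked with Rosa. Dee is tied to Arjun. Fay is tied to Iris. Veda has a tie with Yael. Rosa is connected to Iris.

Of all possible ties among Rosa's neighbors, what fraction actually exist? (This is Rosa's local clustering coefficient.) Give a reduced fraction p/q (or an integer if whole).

Rosa's neighbors: Arjun, Bob, Iris, Veda, and Yael (k = 5).
Possible neighbor pairs: C(5,2) = 10. Edges among them: Arjun–Bob, Arjun–Veda, Veda–Yael → e = 3.
Clustering(Rosa) = 3/10.

3/10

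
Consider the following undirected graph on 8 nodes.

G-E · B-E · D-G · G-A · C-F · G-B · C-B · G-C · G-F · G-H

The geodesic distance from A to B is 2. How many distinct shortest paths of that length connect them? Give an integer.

1

The shortest distance is 2, and the only length-2 path is A–G–B. So there is exactly 1 shortest path.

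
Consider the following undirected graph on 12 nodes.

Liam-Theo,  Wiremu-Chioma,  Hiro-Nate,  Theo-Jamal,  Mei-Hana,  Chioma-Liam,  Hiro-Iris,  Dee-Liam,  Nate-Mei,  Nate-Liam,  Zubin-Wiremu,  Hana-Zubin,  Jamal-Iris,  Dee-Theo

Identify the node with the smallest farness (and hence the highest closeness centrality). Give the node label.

Liam

Farness (sum of distances to all others) for each node — Chioma:26, Dee:28, Hana:32, Hiro:28, Iris:33, Jamal:32, Liam:21, Mei:27, Nate:22, Theo:26, Wiremu:31, Zubin:34.
The smallest farness is 21, for Liam, so Liam has the highest closeness.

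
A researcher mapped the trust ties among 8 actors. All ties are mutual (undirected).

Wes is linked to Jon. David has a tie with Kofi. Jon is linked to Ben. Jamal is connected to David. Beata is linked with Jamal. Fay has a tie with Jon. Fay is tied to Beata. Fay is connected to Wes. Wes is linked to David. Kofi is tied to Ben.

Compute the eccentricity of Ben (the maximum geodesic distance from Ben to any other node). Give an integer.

3

Distances from Ben: Beata:3, David:2, Fay:2, Jamal:3, Jon:1, Kofi:1, Wes:2.
The largest is 3 (to Beata and Jamal), so the eccentricity of Ben is 3.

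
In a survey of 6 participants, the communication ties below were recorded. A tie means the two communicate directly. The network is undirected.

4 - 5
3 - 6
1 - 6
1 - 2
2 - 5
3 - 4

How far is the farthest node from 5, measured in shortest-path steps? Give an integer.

3

Distances from 5: 1:2, 2:1, 3:2, 4:1, 6:3.
The largest is 3 (to 6), so the eccentricity of 5 is 3.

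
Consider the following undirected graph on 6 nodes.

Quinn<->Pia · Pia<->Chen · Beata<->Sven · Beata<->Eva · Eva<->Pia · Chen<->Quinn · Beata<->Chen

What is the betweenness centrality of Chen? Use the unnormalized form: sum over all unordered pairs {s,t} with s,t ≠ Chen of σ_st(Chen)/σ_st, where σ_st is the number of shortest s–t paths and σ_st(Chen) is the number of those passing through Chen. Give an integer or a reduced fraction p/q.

3

Pairs whose geodesics pass through Chen — Pia–Sven: 1/2; Pia–Beata: 1/2; Quinn–Sven: 1; Quinn–Beata: 1.
All other pairs contribute 0.
Summing the contributions gives betweenness(Chen) = 3.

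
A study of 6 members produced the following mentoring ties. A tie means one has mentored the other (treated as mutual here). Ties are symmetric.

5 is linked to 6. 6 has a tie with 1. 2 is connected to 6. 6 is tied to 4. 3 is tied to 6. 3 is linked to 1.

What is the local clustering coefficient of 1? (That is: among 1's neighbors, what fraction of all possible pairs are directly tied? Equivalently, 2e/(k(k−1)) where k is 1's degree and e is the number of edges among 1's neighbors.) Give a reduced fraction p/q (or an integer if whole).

1's neighbors: 3 and 6 (k = 2).
Possible neighbor pairs: C(2,2) = 1. Edges among them: 3–6 → e = 1.
Clustering(1) = 1/1.

1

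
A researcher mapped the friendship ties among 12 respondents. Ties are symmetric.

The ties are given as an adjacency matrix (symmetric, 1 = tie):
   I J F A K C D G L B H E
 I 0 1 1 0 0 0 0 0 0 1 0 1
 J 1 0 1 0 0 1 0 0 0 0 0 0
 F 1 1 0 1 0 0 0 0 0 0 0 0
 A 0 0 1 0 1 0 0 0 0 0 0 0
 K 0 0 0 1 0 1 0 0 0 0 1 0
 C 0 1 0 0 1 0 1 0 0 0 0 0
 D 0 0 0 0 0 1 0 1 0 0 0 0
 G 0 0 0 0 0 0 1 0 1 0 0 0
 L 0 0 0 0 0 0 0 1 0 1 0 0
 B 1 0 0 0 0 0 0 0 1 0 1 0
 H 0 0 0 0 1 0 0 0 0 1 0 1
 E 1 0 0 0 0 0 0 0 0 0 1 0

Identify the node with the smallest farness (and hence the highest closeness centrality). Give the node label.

Farness (sum of distances to all others) for each node — A:27, B:22, C:22, D:27, E:27, F:24, G:30, H:23, I:21, J:22, K:22, L:27.
The smallest farness is 21, for I, so I has the highest closeness.

I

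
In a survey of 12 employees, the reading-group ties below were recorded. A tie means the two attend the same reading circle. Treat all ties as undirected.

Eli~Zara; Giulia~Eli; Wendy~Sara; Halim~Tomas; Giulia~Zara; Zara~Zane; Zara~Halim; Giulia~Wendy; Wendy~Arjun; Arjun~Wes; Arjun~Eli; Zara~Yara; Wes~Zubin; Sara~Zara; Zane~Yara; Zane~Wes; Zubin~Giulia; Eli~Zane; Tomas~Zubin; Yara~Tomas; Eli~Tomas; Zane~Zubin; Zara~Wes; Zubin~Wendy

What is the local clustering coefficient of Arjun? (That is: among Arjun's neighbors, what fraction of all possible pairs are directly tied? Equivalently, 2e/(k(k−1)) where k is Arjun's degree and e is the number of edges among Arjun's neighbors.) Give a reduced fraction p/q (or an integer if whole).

Arjun's neighbors: Eli, Wendy, and Wes (k = 3).
Possible neighbor pairs: C(3,2) = 3. Edges among them: none → e = 0.
Clustering(Arjun) = 0/3 = 0.

0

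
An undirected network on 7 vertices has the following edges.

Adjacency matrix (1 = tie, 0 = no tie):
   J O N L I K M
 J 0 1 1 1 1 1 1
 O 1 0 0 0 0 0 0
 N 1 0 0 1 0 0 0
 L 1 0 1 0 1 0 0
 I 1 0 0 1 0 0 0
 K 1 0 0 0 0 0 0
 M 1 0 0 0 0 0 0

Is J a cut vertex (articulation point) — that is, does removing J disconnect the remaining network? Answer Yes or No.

Yes

Removing J leaves {O} with no path to {I, L, and N}, so the network splits into 4 components. J is a cut vertex.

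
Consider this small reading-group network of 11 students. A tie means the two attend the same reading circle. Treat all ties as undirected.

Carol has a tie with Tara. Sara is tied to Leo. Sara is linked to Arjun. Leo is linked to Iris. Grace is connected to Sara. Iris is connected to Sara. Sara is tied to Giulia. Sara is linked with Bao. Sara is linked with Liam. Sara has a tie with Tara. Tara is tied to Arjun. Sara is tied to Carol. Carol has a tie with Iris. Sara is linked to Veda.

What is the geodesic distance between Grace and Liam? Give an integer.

2

One shortest route is Grace – Sara – Liam, which uses 2 edges, and Grace and Liam are not directly tied, so nothing shorter exists. So d(Grace,Liam) = 2.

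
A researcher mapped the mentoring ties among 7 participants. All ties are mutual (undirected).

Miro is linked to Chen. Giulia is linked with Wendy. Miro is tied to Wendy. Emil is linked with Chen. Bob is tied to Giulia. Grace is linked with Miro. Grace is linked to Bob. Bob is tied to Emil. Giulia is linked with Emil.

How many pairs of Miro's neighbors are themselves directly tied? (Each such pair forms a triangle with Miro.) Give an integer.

0

Miro's neighbors are Chen, Grace, and Wendy, but none of them are tied to each other, so no triangle contains Miro.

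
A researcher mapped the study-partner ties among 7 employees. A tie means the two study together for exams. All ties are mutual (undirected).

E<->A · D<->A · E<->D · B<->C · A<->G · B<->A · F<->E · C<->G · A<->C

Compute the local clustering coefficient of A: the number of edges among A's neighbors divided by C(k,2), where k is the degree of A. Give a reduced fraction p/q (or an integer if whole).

A's neighbors: B, C, D, E, and G (k = 5).
Possible neighbor pairs: C(5,2) = 10. Edges among them: B–C, C–G, D–E → e = 3.
Clustering(A) = 3/10.

3/10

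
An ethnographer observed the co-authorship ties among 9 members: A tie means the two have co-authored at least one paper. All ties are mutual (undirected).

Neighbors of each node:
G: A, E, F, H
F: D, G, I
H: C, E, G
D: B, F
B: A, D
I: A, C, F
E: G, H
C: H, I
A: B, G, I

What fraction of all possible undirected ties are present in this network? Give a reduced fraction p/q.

There are 12 edges and 9 nodes, so the maximum possible is C(9,2) = 36.
Density = 12/36 = 1/3.

1/3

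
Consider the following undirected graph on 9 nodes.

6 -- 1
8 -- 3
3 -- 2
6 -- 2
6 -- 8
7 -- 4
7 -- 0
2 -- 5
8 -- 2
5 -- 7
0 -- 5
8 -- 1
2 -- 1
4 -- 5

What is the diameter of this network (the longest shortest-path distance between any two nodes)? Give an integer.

Eccentricity of each node (its greatest distance to any other): 0:3, 1:3, 2:2, 3:3, 4:3, 5:2, 6:3, 7:3, 8:3.
The maximum eccentricity is 3, realized for instance by the pair 6–0 via 6 – 2 – 5 – 0. So the diameter is 3.

3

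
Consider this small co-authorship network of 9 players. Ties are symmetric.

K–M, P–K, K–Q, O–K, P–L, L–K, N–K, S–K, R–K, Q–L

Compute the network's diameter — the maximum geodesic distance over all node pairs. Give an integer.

2

Eccentricity of each node (its greatest distance to any other): K:1, L:2, M:2, N:2, O:2, P:2, Q:2, R:2, S:2.
The maximum eccentricity is 2, realized for instance by the pair N–L via N – K – L. So the diameter is 2.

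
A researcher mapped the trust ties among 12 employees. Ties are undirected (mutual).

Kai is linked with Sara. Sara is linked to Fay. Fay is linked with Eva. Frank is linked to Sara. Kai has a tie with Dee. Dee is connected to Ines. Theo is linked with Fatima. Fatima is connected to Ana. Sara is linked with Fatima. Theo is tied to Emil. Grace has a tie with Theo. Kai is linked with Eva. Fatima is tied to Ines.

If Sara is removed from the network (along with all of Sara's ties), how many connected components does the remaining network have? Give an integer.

Without Sara, the remaining ties split the others into: {Ana, Dee, Emil, Eva, Fatima, Fay, Grace, Ines, Kai, Theo}; {Frank}.
That's 2 separate components.

2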